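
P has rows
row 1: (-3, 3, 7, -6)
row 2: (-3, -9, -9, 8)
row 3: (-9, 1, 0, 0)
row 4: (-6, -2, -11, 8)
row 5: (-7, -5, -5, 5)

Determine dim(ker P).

0

Row reduce to echelon form.
R2 ← R2 − R1: [0, -12, -16, 14]
R3 ← R3 − (3)·R1: [0, -8, -21, 18]
R4 ← R4 − (2)·R1: [0, -8, -25, 20]
R5 ← R5 − (7/3)·R1: [0, -12, -64/3, 19]
R3 ← R3 − (2/3)·R2: [0, 0, -31/3, 26/3]
R4 ← R4 − (2/3)·R2: [0, 0, -43/3, 32/3]
R5 ← R5 − R2: [0, 0, -16/3, 5]
R4 ← R4 − (43/31)·R3: [0, 0, 0, -42/31]
R5 ← R5 − (16/31)·R3: [0, 0, 0, 49/93]
R5 ← R5 + (7/18)·R4: [0, 0, 0, 0]
4 nonzero rows, so rank(P) = 4.
P has 4 columns; by rank–nullity, nullity = 4 − 4 = 0.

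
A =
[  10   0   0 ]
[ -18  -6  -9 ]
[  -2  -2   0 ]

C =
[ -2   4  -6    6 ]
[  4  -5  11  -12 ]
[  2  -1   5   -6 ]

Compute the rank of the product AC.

2

First compute AC:
[[-20,  40, -60,  60],
 [ -6, -33,  -3,  18],
 [ -4,   2, -10,  12]]
Now row reduce the product.
R2 ← R2 − (3/10)·R1: [0, -45, 15, 0]
R3 ← R3 − (1/5)·R1: [0, -6, 2, 0]
R3 ← R3 − (2/15)·R2: [0, 0, 0, 0]
2 nonzero rows, so rank(AC) = 2.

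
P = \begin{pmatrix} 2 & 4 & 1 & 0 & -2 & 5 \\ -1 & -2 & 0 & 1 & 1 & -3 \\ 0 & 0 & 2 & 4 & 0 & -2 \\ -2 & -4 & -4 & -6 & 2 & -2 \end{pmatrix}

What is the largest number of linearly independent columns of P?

2

Row reduce to echelon form.
R2 ← R2 + (1/2)·R1: [0, 0, 1/2, 1, 0, -1/2]
R4 ← R4 + R1: [0, 0, -3, -6, 0, 3]
R3 ← R3 − (4)·R2: [0, 0, 0, 0, 0, 0]
R4 ← R4 + (6)·R2: [0, 0, 0, 0, 0, 0]
Echelon form has 2 nonzero rows, so rank(P) = 2.
The rank gives the maximum number of linearly independent columns: 2.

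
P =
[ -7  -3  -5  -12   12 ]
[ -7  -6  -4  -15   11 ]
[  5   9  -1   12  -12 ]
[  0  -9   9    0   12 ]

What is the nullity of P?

2

Row reduce to echelon form.
R2 ← R2 − R1: [0, -3, 1, -3, -1]
R3 ← R3 + (5/7)·R1: [0, 48/7, -32/7, 24/7, -24/7]
R3 ← R3 + (16/7)·R2: [0, 0, -16/7, -24/7, -40/7]
R4 ← R4 − (3)·R2: [0, 0, 6, 9, 15]
R4 ← R4 + (21/8)·R3: [0, 0, 0, 0, 0]
3 nonzero rows, so rank(P) = 3.
P has 5 columns; by rank–nullity, nullity = 5 − 3 = 2.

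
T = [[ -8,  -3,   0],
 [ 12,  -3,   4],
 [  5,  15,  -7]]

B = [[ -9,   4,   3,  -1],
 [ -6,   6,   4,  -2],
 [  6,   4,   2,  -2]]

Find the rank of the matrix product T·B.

First compute TB:
[[ 90, -50, -36,  14],
 [-66,  46,  32, -14],
 [-177,  82,  61, -21]]
Now row reduce the product.
R2 ← R2 + (11/15)·R1: [0, 28/3, 28/5, -56/15]
R3 ← R3 + (59/30)·R1: [0, -49/3, -49/5, 98/15]
R3 ← R3 + (7/4)·R2: [0, 0, 0, 0]
2 nonzero rows, so rank(TB) = 2.

2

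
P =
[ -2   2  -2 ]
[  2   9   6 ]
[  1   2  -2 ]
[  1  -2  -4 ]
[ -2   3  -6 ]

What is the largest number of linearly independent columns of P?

Row reduce to echelon form.
R2 ← R2 + R1: [0, 11, 4]
R3 ← R3 + (1/2)·R1: [0, 3, -3]
R4 ← R4 + (1/2)·R1: [0, -1, -5]
R5 ← R5 − R1: [0, 1, -4]
R3 ← R3 − (3/11)·R2: [0, 0, -45/11]
R4 ← R4 + (1/11)·R2: [0, 0, -51/11]
R5 ← R5 − (1/11)·R2: [0, 0, -48/11]
R4 ← R4 − (17/15)·R3: [0, 0, 0]
R5 ← R5 − (16/15)·R3: [0, 0, 0]
Echelon form has 3 nonzero rows, so rank(P) = 3.
The rank gives the maximum number of linearly independent columns: 3.

3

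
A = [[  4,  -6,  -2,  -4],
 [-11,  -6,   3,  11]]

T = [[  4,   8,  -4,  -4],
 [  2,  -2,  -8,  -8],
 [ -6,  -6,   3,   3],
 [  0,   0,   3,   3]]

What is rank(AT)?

2

First compute AT:
[[ 16,  56,  14,  14],
 [-74, -94, 134, 134]]
Now row reduce the product.
R2 ← R2 + (37/8)·R1: [0, 165, 795/4, 795/4]
2 nonzero rows, so rank(AT) = 2.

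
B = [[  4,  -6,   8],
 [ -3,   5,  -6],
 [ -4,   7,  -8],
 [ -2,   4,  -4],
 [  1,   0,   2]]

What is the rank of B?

2

Row reduce to echelon form.
R2 ← R2 + (3/4)·R1: [0, 1/2, 0]
R3 ← R3 + R1: [0, 1, 0]
R4 ← R4 + (1/2)·R1: [0, 1, 0]
R5 ← R5 − (1/4)·R1: [0, 3/2, 0]
R3 ← R3 − (2)·R2: [0, 0, 0]
R4 ← R4 − (2)·R2: [0, 0, 0]
R5 ← R5 − (3)·R2: [0, 0, 0]
Echelon form has 2 nonzero rows, so rank(B) = 2.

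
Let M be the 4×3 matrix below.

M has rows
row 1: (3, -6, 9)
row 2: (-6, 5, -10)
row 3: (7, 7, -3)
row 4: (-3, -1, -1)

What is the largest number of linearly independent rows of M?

2

Row reduce to echelon form.
R2 ← R2 + (2)·R1: [0, -7, 8]
R3 ← R3 − (7/3)·R1: [0, 21, -24]
R4 ← R4 + R1: [0, -7, 8]
R3 ← R3 + (3)·R2: [0, 0, 0]
R4 ← R4 − R2: [0, 0, 0]
Echelon form has 2 nonzero rows, so rank(M) = 2.
The rank gives the maximum number of linearly independent rows: 2.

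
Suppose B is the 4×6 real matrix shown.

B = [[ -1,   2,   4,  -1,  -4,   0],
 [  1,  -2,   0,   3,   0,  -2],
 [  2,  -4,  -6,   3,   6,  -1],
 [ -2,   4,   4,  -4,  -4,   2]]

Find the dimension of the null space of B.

4

Row reduce to echelon form.
R2 ← R2 + R1: [0, 0, 4, 2, -4, -2]
R3 ← R3 + (2)·R1: [0, 0, 2, 1, -2, -1]
R4 ← R4 − (2)·R1: [0, 0, -4, -2, 4, 2]
R3 ← R3 − (1/2)·R2: [0, 0, 0, 0, 0, 0]
R4 ← R4 + R2: [0, 0, 0, 0, 0, 0]
2 nonzero rows, so rank(B) = 2.
B has 6 columns; by rank–nullity, nullity = 6 − 2 = 4.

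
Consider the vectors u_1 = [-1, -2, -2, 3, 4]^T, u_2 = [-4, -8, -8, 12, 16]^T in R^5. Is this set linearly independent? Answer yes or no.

Form the matrix with these vectors as rows and row reduce.
R2 ← R2 − (4)·R1: [0, 0, 0, 0, 0]
1 nonzero row, so the 2 vectors span a space of dimension 1.
Since 1 < 2, the vectors are linearly dependent.

no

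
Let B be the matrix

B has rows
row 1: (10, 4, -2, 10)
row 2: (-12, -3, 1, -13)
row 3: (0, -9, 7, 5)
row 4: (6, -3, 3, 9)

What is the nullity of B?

2

Row reduce to echelon form.
R2 ← R2 + (6/5)·R1: [0, 9/5, -7/5, -1]
R4 ← R4 − (3/5)·R1: [0, -27/5, 21/5, 3]
R3 ← R3 + (5)·R2: [0, 0, 0, 0]
R4 ← R4 + (3)·R2: [0, 0, 0, 0]
2 nonzero rows, so rank(B) = 2.
B has 4 columns; by rank–nullity, nullity = 4 − 2 = 2.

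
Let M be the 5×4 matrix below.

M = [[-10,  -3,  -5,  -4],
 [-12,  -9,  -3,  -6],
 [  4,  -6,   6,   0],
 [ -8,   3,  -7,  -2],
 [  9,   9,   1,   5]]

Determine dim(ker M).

Row reduce to echelon form.
R2 ← R2 − (6/5)·R1: [0, -27/5, 3, -6/5]
R3 ← R3 + (2/5)·R1: [0, -36/5, 4, -8/5]
R4 ← R4 − (4/5)·R1: [0, 27/5, -3, 6/5]
R5 ← R5 + (9/10)·R1: [0, 63/10, -7/2, 7/5]
R3 ← R3 − (4/3)·R2: [0, 0, 0, 0]
R4 ← R4 + R2: [0, 0, 0, 0]
R5 ← R5 + (7/6)·R2: [0, 0, 0, 0]
2 nonzero rows, so rank(M) = 2.
M has 4 columns; by rank–nullity, nullity = 4 − 2 = 2.

2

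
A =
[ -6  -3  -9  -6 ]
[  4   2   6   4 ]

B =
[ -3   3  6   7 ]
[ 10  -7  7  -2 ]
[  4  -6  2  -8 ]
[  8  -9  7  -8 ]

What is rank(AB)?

First compute AB:
[[-96, 111, -117,  84],
 [ 64, -74,  78, -56]]
Now row reduce the product.
R2 ← R2 + (2/3)·R1: [0, 0, 0, 0]
1 nonzero row, so rank(AB) = 1.

1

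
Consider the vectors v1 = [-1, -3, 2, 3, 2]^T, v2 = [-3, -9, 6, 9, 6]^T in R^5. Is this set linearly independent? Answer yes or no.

no

Form the matrix with these vectors as rows and row reduce.
R2 ← R2 − (3)·R1: [0, 0, 0, 0, 0]
1 nonzero row, so the 2 vectors span a space of dimension 1.
Since 1 < 2, the vectors are linearly dependent.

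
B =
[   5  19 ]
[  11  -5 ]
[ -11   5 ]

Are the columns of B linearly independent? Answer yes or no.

yes

Row reduce B to echelon form.
R2 ← R2 − (11/5)·R1: [0, -234/5]
R3 ← R3 + (11/5)·R1: [0, 234/5]
R3 ← R3 + R2: [0, 0]
2 pivots among 2 columns.
Every column is a pivot column, so the columns are linearly independent.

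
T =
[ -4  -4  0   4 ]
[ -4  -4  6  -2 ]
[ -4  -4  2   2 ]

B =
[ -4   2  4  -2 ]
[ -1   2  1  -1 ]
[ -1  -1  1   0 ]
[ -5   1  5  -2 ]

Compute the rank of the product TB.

2

First compute TB:
[[  0, -12,   0,   4],
 [ 24, -24, -24,  16],
 [  8, -16,  -8,   8]]
Now row reduce the product.
Swap R1 ↔ R2
R3 ← R3 − (1/3)·R1: [0, -8, 0, 8/3]
R3 ← R3 − (2/3)·R2: [0, 0, 0, 0]
2 nonzero rows, so rank(TB) = 2.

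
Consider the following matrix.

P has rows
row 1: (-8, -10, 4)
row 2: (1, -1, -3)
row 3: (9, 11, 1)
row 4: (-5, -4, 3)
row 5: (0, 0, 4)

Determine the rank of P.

Row reduce to echelon form.
R2 ← R2 + (1/8)·R1: [0, -9/4, -5/2]
R3 ← R3 + (9/8)·R1: [0, -1/4, 11/2]
R4 ← R4 − (5/8)·R1: [0, 9/4, 1/2]
R3 ← R3 − (1/9)·R2: [0, 0, 52/9]
R4 ← R4 + R2: [0, 0, -2]
R4 ← R4 + (9/26)·R3: [0, 0, 0]
R5 ← R5 − (9/13)·R3: [0, 0, 0]
Echelon form has 3 nonzero rows, so rank(P) = 3.

3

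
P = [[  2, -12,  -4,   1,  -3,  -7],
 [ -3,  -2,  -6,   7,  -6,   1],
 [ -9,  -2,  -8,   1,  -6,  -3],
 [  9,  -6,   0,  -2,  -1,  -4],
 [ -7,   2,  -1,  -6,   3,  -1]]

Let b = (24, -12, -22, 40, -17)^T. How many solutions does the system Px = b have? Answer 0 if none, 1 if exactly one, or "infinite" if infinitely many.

infinite

Row reduce the augmented matrix [P | b].
R2 ← R2 + (3/2)·R1: [0, -20, -12, 17/2, -21/2, -19/2, 24]
R3 ← R3 + (9/2)·R1: [0, -56, -26, 11/2, -39/2, -69/2, 86]
R4 ← R4 − (9/2)·R1: [0, 48, 18, -13/2, 25/2, 55/2, -68]
R5 ← R5 + (7/2)·R1: [0, -40, -15, -5/2, -15/2, -51/2, 67]
R3 ← R3 − (14/5)·R2: [0, 0, 38/5, -183/10, 99/10, -79/10, 94/5]
R4 ← R4 + (12/5)·R2: [0, 0, -54/5, 139/10, -127/10, 47/10, -52/5]
R5 ← R5 − (2)·R2: [0, 0, 9, -39/2, 27/2, -13/2, 19]
R4 ← R4 + (27/19)·R3: [0, 0, 0, -230/19, 26/19, -124/19, 310/19]
R5 ← R5 − (45/38)·R3: [0, 0, 0, 165/76, 135/76, 217/76, -62/19]
R5 ← R5 + (33/184)·R4: [0, 0, 0, 0, 93/46, 155/92, -31/92]
The echelon form has 5 nonzero rows, and every pivot lies in the first 6 columns, so rank(P) = rank([P|b]) = 5.
The system is consistent.
rank = 5 < 6 unknowns, so there are infinitely many solutions.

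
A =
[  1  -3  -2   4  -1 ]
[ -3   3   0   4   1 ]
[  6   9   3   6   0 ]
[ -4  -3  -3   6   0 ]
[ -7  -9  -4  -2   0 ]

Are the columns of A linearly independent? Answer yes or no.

Row reduce A to echelon form.
R2 ← R2 + (3)·R1: [0, -6, -6, 16, -2]
R3 ← R3 − (6)·R1: [0, 27, 15, -18, 6]
R4 ← R4 + (4)·R1: [0, -15, -11, 22, -4]
R5 ← R5 + (7)·R1: [0, -30, -18, 26, -7]
R3 ← R3 + (9/2)·R2: [0, 0, -12, 54, -3]
R4 ← R4 − (5/2)·R2: [0, 0, 4, -18, 1]
R5 ← R5 − (5)·R2: [0, 0, 12, -54, 3]
R4 ← R4 + (1/3)·R3: [0, 0, 0, 0, 0]
R5 ← R5 + R3: [0, 0, 0, 0, 0]
3 pivots among 5 columns.
Only 3 < 5 pivot columns, so the columns are linearly dependent.

no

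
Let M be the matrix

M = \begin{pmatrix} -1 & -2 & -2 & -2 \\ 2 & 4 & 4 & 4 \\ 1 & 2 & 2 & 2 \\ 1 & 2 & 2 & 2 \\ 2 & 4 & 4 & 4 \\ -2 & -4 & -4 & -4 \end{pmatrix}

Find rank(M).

Row reduce to echelon form.
R2 ← R2 + (2)·R1: [0, 0, 0, 0]
R3 ← R3 + R1: [0, 0, 0, 0]
R4 ← R4 + R1: [0, 0, 0, 0]
R5 ← R5 + (2)·R1: [0, 0, 0, 0]
R6 ← R6 − (2)·R1: [0, 0, 0, 0]
Echelon form has 1 nonzero row, so rank(M) = 1.

1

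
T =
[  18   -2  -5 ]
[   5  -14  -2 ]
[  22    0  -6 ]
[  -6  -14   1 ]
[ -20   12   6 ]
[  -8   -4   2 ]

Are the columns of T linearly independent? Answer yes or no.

Row reduce T to echelon form.
R2 ← R2 − (5/18)·R1: [0, -121/9, -11/18]
R3 ← R3 − (11/9)·R1: [0, 22/9, 1/9]
R4 ← R4 + (1/3)·R1: [0, -44/3, -2/3]
R5 ← R5 + (10/9)·R1: [0, 88/9, 4/9]
R6 ← R6 + (4/9)·R1: [0, -44/9, -2/9]
R3 ← R3 + (2/11)·R2: [0, 0, 0]
R4 ← R4 − (12/11)·R2: [0, 0, 0]
R5 ← R5 + (8/11)·R2: [0, 0, 0]
R6 ← R6 − (4/11)·R2: [0, 0, 0]
2 pivots among 3 columns.
Only 2 < 3 pivot columns, so the columns are linearly dependent.

no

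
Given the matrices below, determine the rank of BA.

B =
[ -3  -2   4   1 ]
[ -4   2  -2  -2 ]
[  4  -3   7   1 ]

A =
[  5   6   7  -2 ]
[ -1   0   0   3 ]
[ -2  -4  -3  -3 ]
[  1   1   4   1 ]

3

First compute BA:
[[-20, -33, -29, -11],
 [-20, -18, -30,  18],
 [ 10,  -3,  11, -37]]
Now row reduce the product.
R2 ← R2 − R1: [0, 15, -1, 29]
R3 ← R3 + (1/2)·R1: [0, -39/2, -7/2, -85/2]
R3 ← R3 + (13/10)·R2: [0, 0, -24/5, -24/5]
3 nonzero rows, so rank(BA) = 3.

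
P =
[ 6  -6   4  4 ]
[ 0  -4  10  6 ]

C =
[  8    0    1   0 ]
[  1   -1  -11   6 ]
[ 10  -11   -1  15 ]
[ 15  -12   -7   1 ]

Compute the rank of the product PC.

2

First compute PC:
[[142, -86,  40,  28],
 [186, -178,  -8, 132]]
Now row reduce the product.
R2 ← R2 − (93/71)·R1: [0, -4640/71, -4288/71, 6768/71]
2 nonzero rows, so rank(PC) = 2.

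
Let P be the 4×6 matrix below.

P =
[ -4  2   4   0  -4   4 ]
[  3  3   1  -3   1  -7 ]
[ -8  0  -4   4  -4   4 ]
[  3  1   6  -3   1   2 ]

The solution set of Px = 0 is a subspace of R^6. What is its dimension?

Row reduce to echelon form.
R2 ← R2 + (3/4)·R1: [0, 9/2, 4, -3, -2, -4]
R3 ← R3 − (2)·R1: [0, -4, -12, 4, 4, -4]
R4 ← R4 + (3/4)·R1: [0, 5/2, 9, -3, -2, 5]
R3 ← R3 + (8/9)·R2: [0, 0, -76/9, 4/3, 20/9, -68/9]
R4 ← R4 − (5/9)·R2: [0, 0, 61/9, -4/3, -8/9, 65/9]
R4 ← R4 + (61/76)·R3: [0, 0, 0, -5/19, 17/19, 22/19]
4 nonzero rows, so rank(P) = 4.
P has 6 columns; by rank–nullity, nullity = 6 − 4 = 2.

2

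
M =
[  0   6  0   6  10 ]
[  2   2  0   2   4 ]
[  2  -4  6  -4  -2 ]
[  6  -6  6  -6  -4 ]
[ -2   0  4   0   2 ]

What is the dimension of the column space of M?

3

Row reduce to echelon form.
Swap R1 ↔ R2
R3 ← R3 − R1: [0, -6, 6, -6, -6]
R4 ← R4 − (3)·R1: [0, -12, 6, -12, -16]
R5 ← R5 + R1: [0, 2, 4, 2, 6]
R3 ← R3 + R2: [0, 0, 6, 0, 4]
R4 ← R4 + (2)·R2: [0, 0, 6, 0, 4]
R5 ← R5 − (1/3)·R2: [0, 0, 4, 0, 8/3]
R4 ← R4 − R3: [0, 0, 0, 0, 0]
R5 ← R5 − (2/3)·R3: [0, 0, 0, 0, 0]
Echelon form has 3 nonzero rows, so rank(M) = 3.
The column space has dimension equal to the rank: 3.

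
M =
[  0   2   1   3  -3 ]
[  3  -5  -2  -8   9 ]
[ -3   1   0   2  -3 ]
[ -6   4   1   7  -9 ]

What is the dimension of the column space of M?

Row reduce to echelon form.
Swap R1 ↔ R2
R3 ← R3 + R1: [0, -4, -2, -6, 6]
R4 ← R4 + (2)·R1: [0, -6, -3, -9, 9]
R3 ← R3 + (2)·R2: [0, 0, 0, 0, 0]
R4 ← R4 + (3)·R2: [0, 0, 0, 0, 0]
Echelon form has 2 nonzero rows, so rank(M) = 2.
The column space has dimension equal to the rank: 2.

2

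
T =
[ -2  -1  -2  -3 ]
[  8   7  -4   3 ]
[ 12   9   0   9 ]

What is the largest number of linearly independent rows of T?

Row reduce to echelon form.
R2 ← R2 + (4)·R1: [0, 3, -12, -9]
R3 ← R3 + (6)·R1: [0, 3, -12, -9]
R3 ← R3 − R2: [0, 0, 0, 0]
Echelon form has 2 nonzero rows, so rank(T) = 2.
The rank gives the maximum number of linearly independent rows: 2.

2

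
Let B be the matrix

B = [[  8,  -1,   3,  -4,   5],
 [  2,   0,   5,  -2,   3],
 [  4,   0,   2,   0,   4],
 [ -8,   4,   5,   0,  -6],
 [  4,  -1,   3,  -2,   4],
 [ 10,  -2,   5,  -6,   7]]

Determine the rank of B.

4

Row reduce to echelon form.
R2 ← R2 − (1/4)·R1: [0, 1/4, 17/4, -1, 7/4]
R3 ← R3 − (1/2)·R1: [0, 1/2, 1/2, 2, 3/2]
R4 ← R4 + R1: [0, 3, 8, -4, -1]
R5 ← R5 − (1/2)·R1: [0, -1/2, 3/2, 0, 3/2]
R6 ← R6 − (5/4)·R1: [0, -3/4, 5/4, -1, 3/4]
R3 ← R3 − (2)·R2: [0, 0, -8, 4, -2]
R4 ← R4 − (12)·R2: [0, 0, -43, 8, -22]
R5 ← R5 + (2)·R2: [0, 0, 10, -2, 5]
R6 ← R6 + (3)·R2: [0, 0, 14, -4, 6]
R4 ← R4 − (43/8)·R3: [0, 0, 0, -27/2, -45/4]
R5 ← R5 + (5/4)·R3: [0, 0, 0, 3, 5/2]
R6 ← R6 + (7/4)·R3: [0, 0, 0, 3, 5/2]
R5 ← R5 + (2/9)·R4: [0, 0, 0, 0, 0]
R6 ← R6 + (2/9)·R4: [0, 0, 0, 0, 0]
Echelon form has 4 nonzero rows, so rank(B) = 4.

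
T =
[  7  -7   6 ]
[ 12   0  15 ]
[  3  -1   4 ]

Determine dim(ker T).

Row reduce to echelon form.
R2 ← R2 − (12/7)·R1: [0, 12, 33/7]
R3 ← R3 − (3/7)·R1: [0, 2, 10/7]
R3 ← R3 − (1/6)·R2: [0, 0, 9/14]
3 nonzero rows, so rank(T) = 3.
T has 3 columns; by rank–nullity, nullity = 3 − 3 = 0.

0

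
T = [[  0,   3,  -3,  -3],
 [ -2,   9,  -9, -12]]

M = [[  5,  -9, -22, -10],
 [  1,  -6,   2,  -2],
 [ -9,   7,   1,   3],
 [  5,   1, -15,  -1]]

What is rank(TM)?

First compute TM:
[[ 15, -42,  48, -12],
 [ 20, -111, 233, -13]]
Now row reduce the product.
R2 ← R2 − (4/3)·R1: [0, -55, 169, 3]
2 nonzero rows, so rank(TM) = 2.

2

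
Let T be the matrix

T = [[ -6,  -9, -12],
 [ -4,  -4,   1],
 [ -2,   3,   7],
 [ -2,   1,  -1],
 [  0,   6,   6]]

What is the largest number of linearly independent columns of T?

3

Row reduce to echelon form.
R2 ← R2 − (2/3)·R1: [0, 2, 9]
R3 ← R3 − (1/3)·R1: [0, 6, 11]
R4 ← R4 − (1/3)·R1: [0, 4, 3]
R3 ← R3 − (3)·R2: [0, 0, -16]
R4 ← R4 − (2)·R2: [0, 0, -15]
R5 ← R5 − (3)·R2: [0, 0, -21]
R4 ← R4 − (15/16)·R3: [0, 0, 0]
R5 ← R5 − (21/16)·R3: [0, 0, 0]
Echelon form has 3 nonzero rows, so rank(T) = 3.
The rank gives the maximum number of linearly independent columns: 3.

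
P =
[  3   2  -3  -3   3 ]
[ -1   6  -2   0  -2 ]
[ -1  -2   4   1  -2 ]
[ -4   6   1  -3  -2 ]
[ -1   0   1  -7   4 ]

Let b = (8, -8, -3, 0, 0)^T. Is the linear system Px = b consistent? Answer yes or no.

no

Row reduce the augmented matrix [P | b].
R2 ← R2 + (1/3)·R1: [0, 20/3, -3, -1, -1, -16/3]
R3 ← R3 + (1/3)·R1: [0, -4/3, 3, 0, -1, -1/3]
R4 ← R4 + (4/3)·R1: [0, 26/3, -3, -7, 2, 32/3]
R5 ← R5 + (1/3)·R1: [0, 2/3, 0, -8, 5, 8/3]
R3 ← R3 + (1/5)·R2: [0, 0, 12/5, -1/5, -6/5, -7/5]
R4 ← R4 − (13/10)·R2: [0, 0, 9/10, -57/10, 33/10, 88/5]
R5 ← R5 − (1/10)·R2: [0, 0, 3/10, -79/10, 51/10, 16/5]
R4 ← R4 − (3/8)·R3: [0, 0, 0, -45/8, 15/4, 145/8]
R5 ← R5 − (1/8)·R3: [0, 0, 0, -63/8, 21/4, 27/8]
R5 ← R5 − (7/5)·R4: [0, 0, 0, 0, 0, -22]
The echelon form has 5 nonzero rows; the last pivot sits in the augmented column, so rank(P) = 4 but rank([P|b]) = 5.
Since the ranks differ, the system is inconsistent.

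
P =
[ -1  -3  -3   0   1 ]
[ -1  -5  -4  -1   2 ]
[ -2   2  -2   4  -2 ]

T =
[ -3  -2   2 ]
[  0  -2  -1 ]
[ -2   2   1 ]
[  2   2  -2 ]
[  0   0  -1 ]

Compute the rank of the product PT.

2

First compute PT:
[[  9,   2,  -3],
 [  9,   2,  -1],
 [ 18,   4, -14]]
Now row reduce the product.
R2 ← R2 − R1: [0, 0, 2]
R3 ← R3 − (2)·R1: [0, 0, -8]
R3 ← R3 + (4)·R2: [0, 0, 0]
2 nonzero rows, so rank(PT) = 2.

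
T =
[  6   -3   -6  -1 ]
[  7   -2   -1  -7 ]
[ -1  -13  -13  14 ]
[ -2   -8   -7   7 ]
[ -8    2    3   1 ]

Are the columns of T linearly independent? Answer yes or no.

Row reduce T to echelon form.
R2 ← R2 − (7/6)·R1: [0, 3/2, 6, -35/6]
R3 ← R3 + (1/6)·R1: [0, -27/2, -14, 83/6]
R4 ← R4 + (1/3)·R1: [0, -9, -9, 20/3]
R5 ← R5 + (4/3)·R1: [0, -2, -5, -1/3]
R3 ← R3 + (9)·R2: [0, 0, 40, -116/3]
R4 ← R4 + (6)·R2: [0, 0, 27, -85/3]
R5 ← R5 + (4/3)·R2: [0, 0, 3, -73/9]
R4 ← R4 − (27/40)·R3: [0, 0, 0, -67/30]
R5 ← R5 − (3/40)·R3: [0, 0, 0, -469/90]
R5 ← R5 − (7/3)·R4: [0, 0, 0, 0]
4 pivots among 4 columns.
Every column is a pivot column, so the columns are linearly independent.

yes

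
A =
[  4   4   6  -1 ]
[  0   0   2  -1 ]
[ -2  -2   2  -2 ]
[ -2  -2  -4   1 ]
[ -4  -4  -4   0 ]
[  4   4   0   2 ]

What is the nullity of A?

Row reduce to echelon form.
R3 ← R3 + (1/2)·R1: [0, 0, 5, -5/2]
R4 ← R4 + (1/2)·R1: [0, 0, -1, 1/2]
R5 ← R5 + R1: [0, 0, 2, -1]
R6 ← R6 − R1: [0, 0, -6, 3]
R3 ← R3 − (5/2)·R2: [0, 0, 0, 0]
R4 ← R4 + (1/2)·R2: [0, 0, 0, 0]
R5 ← R5 − R2: [0, 0, 0, 0]
R6 ← R6 + (3)·R2: [0, 0, 0, 0]
2 nonzero rows, so rank(A) = 2.
A has 4 columns; by rank–nullity, nullity = 4 − 2 = 2.

2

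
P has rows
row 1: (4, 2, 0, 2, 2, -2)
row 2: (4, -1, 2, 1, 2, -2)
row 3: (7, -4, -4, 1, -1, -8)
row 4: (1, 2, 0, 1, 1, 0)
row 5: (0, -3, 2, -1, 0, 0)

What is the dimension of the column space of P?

3

Row reduce to echelon form.
R2 ← R2 − R1: [0, -3, 2, -1, 0, 0]
R3 ← R3 − (7/4)·R1: [0, -15/2, -4, -5/2, -9/2, -9/2]
R4 ← R4 − (1/4)·R1: [0, 3/2, 0, 1/2, 1/2, 1/2]
R3 ← R3 − (5/2)·R2: [0, 0, -9, 0, -9/2, -9/2]
R4 ← R4 + (1/2)·R2: [0, 0, 1, 0, 1/2, 1/2]
R5 ← R5 − R2: [0, 0, 0, 0, 0, 0]
R4 ← R4 + (1/9)·R3: [0, 0, 0, 0, 0, 0]
Echelon form has 3 nonzero rows, so rank(P) = 3.
The column space has dimension equal to the rank: 3.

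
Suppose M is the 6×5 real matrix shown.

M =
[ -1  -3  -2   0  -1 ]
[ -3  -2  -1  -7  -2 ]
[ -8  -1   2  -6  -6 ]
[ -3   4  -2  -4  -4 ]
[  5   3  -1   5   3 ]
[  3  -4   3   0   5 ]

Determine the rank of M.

Row reduce to echelon form.
R2 ← R2 − (3)·R1: [0, 7, 5, -7, 1]
R3 ← R3 − (8)·R1: [0, 23, 18, -6, 2]
R4 ← R4 − (3)·R1: [0, 13, 4, -4, -1]
R5 ← R5 + (5)·R1: [0, -12, -11, 5, -2]
R6 ← R6 + (3)·R1: [0, -13, -3, 0, 2]
R3 ← R3 − (23/7)·R2: [0, 0, 11/7, 17, -9/7]
R4 ← R4 − (13/7)·R2: [0, 0, -37/7, 9, -20/7]
R5 ← R5 + (12/7)·R2: [0, 0, -17/7, -7, -2/7]
R6 ← R6 + (13/7)·R2: [0, 0, 44/7, -13, 27/7]
R4 ← R4 + (37/11)·R3: [0, 0, 0, 728/11, -79/11]
R5 ← R5 + (17/11)·R3: [0, 0, 0, 212/11, -25/11]
R6 ← R6 − (4)·R3: [0, 0, 0, -81, 9]
R5 ← R5 − (53/182)·R4: [0, 0, 0, 0, -33/182]
R6 ← R6 + (891/728)·R4: [0, 0, 0, 0, 153/728]
R6 ← R6 + (51/44)·R5: [0, 0, 0, 0, 0]
Echelon form has 5 nonzero rows, so rank(M) = 5.

5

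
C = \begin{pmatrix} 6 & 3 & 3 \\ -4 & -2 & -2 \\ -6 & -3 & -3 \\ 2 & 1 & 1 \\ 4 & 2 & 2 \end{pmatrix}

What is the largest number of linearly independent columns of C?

Row reduce to echelon form.
R2 ← R2 + (2/3)·R1: [0, 0, 0]
R3 ← R3 + R1: [0, 0, 0]
R4 ← R4 − (1/3)·R1: [0, 0, 0]
R5 ← R5 − (2/3)·R1: [0, 0, 0]
Echelon form has 1 nonzero row, so rank(C) = 1.
The rank gives the maximum number of linearly independent columns: 1.

1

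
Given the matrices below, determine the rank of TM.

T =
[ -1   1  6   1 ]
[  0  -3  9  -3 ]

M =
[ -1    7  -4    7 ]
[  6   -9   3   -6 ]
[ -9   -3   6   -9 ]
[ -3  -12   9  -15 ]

First compute TM:
[[-50, -46,  52, -82],
 [-90,  36,  18, -18]]
Now row reduce the product.
R2 ← R2 − (9/5)·R1: [0, 594/5, -378/5, 648/5]
2 nonzero rows, so rank(TM) = 2.

2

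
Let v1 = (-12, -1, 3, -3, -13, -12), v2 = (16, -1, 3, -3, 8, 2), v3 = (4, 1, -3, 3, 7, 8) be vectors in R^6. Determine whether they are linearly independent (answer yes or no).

no

Form the matrix with these vectors as rows and row reduce.
R2 ← R2 + (4/3)·R1: [0, -7/3, 7, -7, -28/3, -14]
R3 ← R3 + (1/3)·R1: [0, 2/3, -2, 2, 8/3, 4]
R3 ← R3 + (2/7)·R2: [0, 0, 0, 0, 0, 0]
2 nonzero rows, so the 3 vectors span a space of dimension 2.
Since 2 < 3, the vectors are linearly dependent.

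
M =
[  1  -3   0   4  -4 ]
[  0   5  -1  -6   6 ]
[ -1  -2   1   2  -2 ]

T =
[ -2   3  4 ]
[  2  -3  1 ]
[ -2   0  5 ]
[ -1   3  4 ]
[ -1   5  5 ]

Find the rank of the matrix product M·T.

First compute MT:
[[ -8,   4,  -3],
 [ 12,  -3,   6],
 [ -4,  -1,  -3]]
Now row reduce the product.
R2 ← R2 + (3/2)·R1: [0, 3, 3/2]
R3 ← R3 − (1/2)·R1: [0, -3, -3/2]
R3 ← R3 + R2: [0, 0, 0]
2 nonzero rows, so rank(MT) = 2.

2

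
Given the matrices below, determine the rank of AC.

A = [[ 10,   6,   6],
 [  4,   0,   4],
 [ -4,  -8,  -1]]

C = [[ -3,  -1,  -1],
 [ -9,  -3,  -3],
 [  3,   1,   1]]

1

First compute AC:
[[-66, -22, -22],
 [  0,   0,   0],
 [ 81,  27,  27]]
Now row reduce the product.
R3 ← R3 + (27/22)·R1: [0, 0, 0]
1 nonzero row, so rank(AC) = 1.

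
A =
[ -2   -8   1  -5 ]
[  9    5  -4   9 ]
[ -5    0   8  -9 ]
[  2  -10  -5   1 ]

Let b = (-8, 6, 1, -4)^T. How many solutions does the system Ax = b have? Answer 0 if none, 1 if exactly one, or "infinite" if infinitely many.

0

Row reduce the augmented matrix [A | b].
R2 ← R2 + (9/2)·R1: [0, -31, 1/2, -27/2, -30]
R3 ← R3 − (5/2)·R1: [0, 20, 11/2, 7/2, 21]
R4 ← R4 + R1: [0, -18, -4, -4, -12]
R3 ← R3 + (20/31)·R2: [0, 0, 361/62, -323/62, 51/31]
R4 ← R4 − (18/31)·R2: [0, 0, -133/31, 119/31, 168/31]
R4 ← R4 + (14/19)·R3: [0, 0, 0, 0, 126/19]
The echelon form has 4 nonzero rows; the last pivot sits in the augmented column, so rank(A) = 3 but rank([A|b]) = 4.
Since the ranks differ, the system is inconsistent.
It has no solutions.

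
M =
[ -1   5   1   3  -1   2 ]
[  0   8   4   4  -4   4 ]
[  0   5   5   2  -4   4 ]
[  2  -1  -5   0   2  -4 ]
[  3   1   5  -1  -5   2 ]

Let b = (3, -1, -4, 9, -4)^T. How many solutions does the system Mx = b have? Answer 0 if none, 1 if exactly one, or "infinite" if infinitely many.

0

Row reduce the augmented matrix [M | b].
R4 ← R4 + (2)·R1: [0, 9, -3, 6, 0, 0, 15]
R5 ← R5 + (3)·R1: [0, 16, 8, 8, -8, 8, 5]
R3 ← R3 − (5/8)·R2: [0, 0, 5/2, -1/2, -3/2, 3/2, -27/8]
R4 ← R4 − (9/8)·R2: [0, 0, -15/2, 3/2, 9/2, -9/2, 129/8]
R5 ← R5 − (2)·R2: [0, 0, 0, 0, 0, 0, 7]
R4 ← R4 + (3)·R3: [0, 0, 0, 0, 0, 0, 6]
R5 ← R5 − (7/6)·R4: [0, 0, 0, 0, 0, 0, 0]
The echelon form has 4 nonzero rows; the last pivot sits in the augmented column, so rank(M) = 3 but rank([M|b]) = 4.
Since the ranks differ, the system is inconsistent.
It has no solutions.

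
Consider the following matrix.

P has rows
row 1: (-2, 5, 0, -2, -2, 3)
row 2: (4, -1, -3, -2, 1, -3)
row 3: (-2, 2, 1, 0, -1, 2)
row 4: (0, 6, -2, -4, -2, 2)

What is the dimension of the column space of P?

2

Row reduce to echelon form.
R2 ← R2 + (2)·R1: [0, 9, -3, -6, -3, 3]
R3 ← R3 − R1: [0, -3, 1, 2, 1, -1]
R3 ← R3 + (1/3)·R2: [0, 0, 0, 0, 0, 0]
R4 ← R4 − (2/3)·R2: [0, 0, 0, 0, 0, 0]
Echelon form has 2 nonzero rows, so rank(P) = 2.
The column space has dimension equal to the rank: 2.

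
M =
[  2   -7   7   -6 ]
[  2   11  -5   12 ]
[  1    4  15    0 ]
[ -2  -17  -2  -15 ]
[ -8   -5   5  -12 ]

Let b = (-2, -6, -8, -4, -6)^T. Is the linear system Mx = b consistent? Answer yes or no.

no

Row reduce the augmented matrix [M | b].
R2 ← R2 − R1: [0, 18, -12, 18, -4]
R3 ← R3 − (1/2)·R1: [0, 15/2, 23/2, 3, -7]
R4 ← R4 + R1: [0, -24, 5, -21, -6]
R5 ← R5 + (4)·R1: [0, -33, 33, -36, -14]
R3 ← R3 − (5/12)·R2: [0, 0, 33/2, -9/2, -16/3]
R4 ← R4 + (4/3)·R2: [0, 0, -11, 3, -34/3]
R5 ← R5 + (11/6)·R2: [0, 0, 11, -3, -64/3]
R4 ← R4 + (2/3)·R3: [0, 0, 0, 0, -134/9]
R5 ← R5 − (2/3)·R3: [0, 0, 0, 0, -160/9]
R5 ← R5 − (80/67)·R4: [0, 0, 0, 0, 0]
The echelon form has 4 nonzero rows; the last pivot sits in the augmented column, so rank(M) = 3 but rank([M|b]) = 4.
Since the ranks differ, the system is inconsistent.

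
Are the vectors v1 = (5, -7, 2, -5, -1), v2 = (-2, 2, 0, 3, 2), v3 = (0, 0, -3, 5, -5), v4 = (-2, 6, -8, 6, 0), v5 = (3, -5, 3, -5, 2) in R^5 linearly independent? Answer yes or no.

Form the matrix with these vectors as rows and row reduce.
R2 ← R2 + (2/5)·R1: [0, -4/5, 4/5, 1, 8/5]
R4 ← R4 + (2/5)·R1: [0, 16/5, -36/5, 4, -2/5]
R5 ← R5 − (3/5)·R1: [0, -4/5, 9/5, -2, 13/5]
R4 ← R4 + (4)·R2: [0, 0, -4, 8, 6]
R5 ← R5 − R2: [0, 0, 1, -3, 1]
R4 ← R4 − (4/3)·R3: [0, 0, 0, 4/3, 38/3]
R5 ← R5 + (1/3)·R3: [0, 0, 0, -4/3, -2/3]
R5 ← R5 + R4: [0, 0, 0, 0, 12]
5 nonzero rows, so the 5 vectors span a space of dimension 5.
Since 5 = 5, the vectors are linearly independent.

yes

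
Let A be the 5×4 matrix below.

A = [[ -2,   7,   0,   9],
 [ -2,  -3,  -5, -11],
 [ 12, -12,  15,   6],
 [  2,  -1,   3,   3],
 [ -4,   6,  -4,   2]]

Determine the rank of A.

Row reduce to echelon form.
R2 ← R2 − R1: [0, -10, -5, -20]
R3 ← R3 + (6)·R1: [0, 30, 15, 60]
R4 ← R4 + R1: [0, 6, 3, 12]
R5 ← R5 − (2)·R1: [0, -8, -4, -16]
R3 ← R3 + (3)·R2: [0, 0, 0, 0]
R4 ← R4 + (3/5)·R2: [0, 0, 0, 0]
R5 ← R5 − (4/5)·R2: [0, 0, 0, 0]
Echelon form has 2 nonzero rows, so rank(A) = 2.

2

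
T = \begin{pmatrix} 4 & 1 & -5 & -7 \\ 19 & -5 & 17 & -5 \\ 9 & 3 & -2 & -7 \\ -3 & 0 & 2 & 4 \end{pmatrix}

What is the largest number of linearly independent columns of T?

Row reduce to echelon form.
R2 ← R2 − (19/4)·R1: [0, -39/4, 163/4, 113/4]
R3 ← R3 − (9/4)·R1: [0, 3/4, 37/4, 35/4]
R4 ← R4 + (3/4)·R1: [0, 3/4, -7/4, -5/4]
R3 ← R3 + (1/13)·R2: [0, 0, 161/13, 142/13]
R4 ← R4 + (1/13)·R2: [0, 0, 18/13, 12/13]
R4 ← R4 − (18/161)·R3: [0, 0, 0, -48/161]
Echelon form has 4 nonzero rows, so rank(T) = 4.
The rank gives the maximum number of linearly independent columns: 4.

4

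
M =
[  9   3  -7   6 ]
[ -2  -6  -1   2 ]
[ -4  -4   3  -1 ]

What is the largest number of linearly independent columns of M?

Row reduce to echelon form.
R2 ← R2 + (2/9)·R1: [0, -16/3, -23/9, 10/3]
R3 ← R3 + (4/9)·R1: [0, -8/3, -1/9, 5/3]
R3 ← R3 − (1/2)·R2: [0, 0, 7/6, 0]
Echelon form has 3 nonzero rows, so rank(M) = 3.
The rank gives the maximum number of linearly independent columns: 3.

3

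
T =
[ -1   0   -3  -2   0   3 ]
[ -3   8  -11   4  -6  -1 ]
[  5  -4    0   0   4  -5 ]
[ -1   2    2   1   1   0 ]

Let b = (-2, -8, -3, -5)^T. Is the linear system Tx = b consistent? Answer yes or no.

yes

Row reduce the augmented matrix [T | b].
R2 ← R2 − (3)·R1: [0, 8, -2, 10, -6, -10, -2]
R3 ← R3 + (5)·R1: [0, -4, -15, -10, 4, 10, -13]
R4 ← R4 − R1: [0, 2, 5, 3, 1, -3, -3]
R3 ← R3 + (1/2)·R2: [0, 0, -16, -5, 1, 5, -14]
R4 ← R4 − (1/4)·R2: [0, 0, 11/2, 1/2, 5/2, -1/2, -5/2]
R4 ← R4 + (11/32)·R3: [0, 0, 0, -39/32, 91/32, 39/32, -117/16]
The echelon form has 4 nonzero rows, and every pivot lies in the first 6 columns, so rank(T) = rank([T|b]) = 4.
The system is consistent.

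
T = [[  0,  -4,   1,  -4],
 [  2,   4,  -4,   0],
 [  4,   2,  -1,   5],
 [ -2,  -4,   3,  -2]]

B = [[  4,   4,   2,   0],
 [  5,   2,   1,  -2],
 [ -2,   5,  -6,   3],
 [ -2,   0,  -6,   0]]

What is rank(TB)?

First compute TB:
[[-14,  -3,  14,  11],
 [ 36,  -4,  32, -20],
 [ 18,  15, -14,  -7],
 [-30,  -1, -14,  17]]
Now row reduce the product.
R2 ← R2 + (18/7)·R1: [0, -82/7, 68, 58/7]
R3 ← R3 + (9/7)·R1: [0, 78/7, 4, 50/7]
R4 ← R4 − (15/7)·R1: [0, 38/7, -44, -46/7]
R3 ← R3 + (39/41)·R2: [0, 0, 2816/41, 616/41]
R4 ← R4 + (19/41)·R2: [0, 0, -512/41, -112/41]
R4 ← R4 + (2/11)·R3: [0, 0, 0, 0]
3 nonzero rows, so rank(TB) = 3.

3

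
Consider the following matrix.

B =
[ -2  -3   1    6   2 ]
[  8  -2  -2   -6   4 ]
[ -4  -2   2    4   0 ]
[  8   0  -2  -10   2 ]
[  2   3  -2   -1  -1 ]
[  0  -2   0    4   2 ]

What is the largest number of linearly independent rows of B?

Row reduce to echelon form.
R2 ← R2 + (4)·R1: [0, -14, 2, 18, 12]
R3 ← R3 − (2)·R1: [0, 4, 0, -8, -4]
R4 ← R4 + (4)·R1: [0, -12, 2, 14, 10]
R5 ← R5 + R1: [0, 0, -1, 5, 1]
R3 ← R3 + (2/7)·R2: [0, 0, 4/7, -20/7, -4/7]
R4 ← R4 − (6/7)·R2: [0, 0, 2/7, -10/7, -2/7]
R6 ← R6 − (1/7)·R2: [0, 0, -2/7, 10/7, 2/7]
R4 ← R4 − (1/2)·R3: [0, 0, 0, 0, 0]
R5 ← R5 + (7/4)·R3: [0, 0, 0, 0, 0]
R6 ← R6 + (1/2)·R3: [0, 0, 0, 0, 0]
Echelon form has 3 nonzero rows, so rank(B) = 3.
The rank gives the maximum number of linearly independent rows: 3.

3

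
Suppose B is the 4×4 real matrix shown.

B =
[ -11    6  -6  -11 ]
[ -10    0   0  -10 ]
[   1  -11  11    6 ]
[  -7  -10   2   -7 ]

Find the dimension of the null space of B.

Row reduce to echelon form.
R2 ← R2 − (10/11)·R1: [0, -60/11, 60/11, 0]
R3 ← R3 + (1/11)·R1: [0, -115/11, 115/11, 5]
R4 ← R4 − (7/11)·R1: [0, -152/11, 64/11, 0]
R3 ← R3 − (23/12)·R2: [0, 0, 0, 5]
R4 ← R4 − (38/15)·R2: [0, 0, -8, 0]
Swap R3 ↔ R4
4 nonzero rows, so rank(B) = 4.
B has 4 columns; by rank–nullity, nullity = 4 − 4 = 0.

0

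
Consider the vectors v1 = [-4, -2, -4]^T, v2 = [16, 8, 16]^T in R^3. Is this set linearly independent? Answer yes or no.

Form the matrix with these vectors as rows and row reduce.
R2 ← R2 + (4)·R1: [0, 0, 0]
1 nonzero row, so the 2 vectors span a space of dimension 1.
Since 1 < 2, the vectors are linearly dependent.

no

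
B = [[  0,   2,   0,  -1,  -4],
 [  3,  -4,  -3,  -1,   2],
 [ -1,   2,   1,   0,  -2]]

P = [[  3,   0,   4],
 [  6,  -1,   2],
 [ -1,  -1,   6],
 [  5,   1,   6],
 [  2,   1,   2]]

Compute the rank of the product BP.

2

First compute BP:
[[ -1,  -7, -10],
 [-13,   8, -16],
 [  4,  -5,   2]]
Now row reduce the product.
R2 ← R2 − (13)·R1: [0, 99, 114]
R3 ← R3 + (4)·R1: [0, -33, -38]
R3 ← R3 + (1/3)·R2: [0, 0, 0]
2 nonzero rows, so rank(BP) = 2.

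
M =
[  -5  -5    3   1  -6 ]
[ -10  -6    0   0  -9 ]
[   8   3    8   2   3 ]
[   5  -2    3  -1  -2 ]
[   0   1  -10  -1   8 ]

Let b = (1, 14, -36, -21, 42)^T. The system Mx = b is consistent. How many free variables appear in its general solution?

0

Row reduce the augmented matrix [M | b].
R2 ← R2 − (2)·R1: [0, 4, -6, -2, 3, 12]
R3 ← R3 + (8/5)·R1: [0, -5, 64/5, 18/5, -33/5, -172/5]
R4 ← R4 + R1: [0, -7, 6, 0, -8, -20]
R3 ← R3 + (5/4)·R2: [0, 0, 53/10, 11/10, -57/20, -97/5]
R4 ← R4 + (7/4)·R2: [0, 0, -9/2, -7/2, -11/4, 1]
R5 ← R5 − (1/4)·R2: [0, 0, -17/2, -1/2, 29/4, 39]
R4 ← R4 + (45/53)·R3: [0, 0, 0, -136/53, -274/53, -820/53]
R5 ← R5 + (85/53)·R3: [0, 0, 0, 67/53, 142/53, 418/53]
R5 ← R5 + (67/136)·R4: [0, 0, 0, 0, 9/68, 9/34]
The echelon form has 5 nonzero rows, and every pivot lies in the first 5 columns, so rank(M) = rank([M|b]) = 5.
The system is consistent.
Free variables = (unknowns) − (rank) = 5 − 5 = 0.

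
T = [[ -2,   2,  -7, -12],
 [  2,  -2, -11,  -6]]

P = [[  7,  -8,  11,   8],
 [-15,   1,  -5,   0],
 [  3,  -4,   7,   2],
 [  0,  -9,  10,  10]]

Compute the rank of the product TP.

2

First compute TP:
[[-65, 154, -201, -150],
 [ 11,  80, -105, -66]]
Now row reduce the product.
R2 ← R2 + (11/65)·R1: [0, 6894/65, -9036/65, -1188/13]
2 nonzero rows, so rank(TP) = 2.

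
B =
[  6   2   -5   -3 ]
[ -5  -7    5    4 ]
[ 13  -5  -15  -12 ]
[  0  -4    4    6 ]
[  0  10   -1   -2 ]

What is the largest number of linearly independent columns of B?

3

Row reduce to echelon form.
R2 ← R2 + (5/6)·R1: [0, -16/3, 5/6, 3/2]
R3 ← R3 − (13/6)·R1: [0, -28/3, -25/6, -11/2]
R3 ← R3 − (7/4)·R2: [0, 0, -45/8, -65/8]
R4 ← R4 − (3/4)·R2: [0, 0, 27/8, 39/8]
R5 ← R5 + (15/8)·R2: [0, 0, 9/16, 13/16]
R4 ← R4 + (3/5)·R3: [0, 0, 0, 0]
R5 ← R5 + (1/10)·R3: [0, 0, 0, 0]
Echelon form has 3 nonzero rows, so rank(B) = 3.
The rank gives the maximum number of linearly independent columns: 3.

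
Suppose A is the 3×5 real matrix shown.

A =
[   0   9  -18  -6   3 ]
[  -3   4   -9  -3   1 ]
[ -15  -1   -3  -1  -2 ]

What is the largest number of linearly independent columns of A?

2

Row reduce to echelon form.
Swap R1 ↔ R2
R3 ← R3 − (5)·R1: [0, -21, 42, 14, -7]
R3 ← R3 + (7/3)·R2: [0, 0, 0, 0, 0]
Echelon form has 2 nonzero rows, so rank(A) = 2.
The rank gives the maximum number of linearly independent columns: 2.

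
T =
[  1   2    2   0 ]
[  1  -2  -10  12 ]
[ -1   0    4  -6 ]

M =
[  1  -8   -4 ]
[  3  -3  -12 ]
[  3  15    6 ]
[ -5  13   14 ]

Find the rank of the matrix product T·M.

First compute TM:
[[ 13,  16, -16],
 [-95,   4, 128],
 [ 41, -10, -56]]
Now row reduce the product.
R2 ← R2 + (95/13)·R1: [0, 1572/13, 144/13]
R3 ← R3 − (41/13)·R1: [0, -786/13, -72/13]
R3 ← R3 + (1/2)·R2: [0, 0, 0]
2 nonzero rows, so rank(TM) = 2.

2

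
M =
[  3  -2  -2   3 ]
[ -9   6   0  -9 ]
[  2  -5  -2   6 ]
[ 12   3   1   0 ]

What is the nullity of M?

1

Row reduce to echelon form.
R2 ← R2 + (3)·R1: [0, 0, -6, 0]
R3 ← R3 − (2/3)·R1: [0, -11/3, -2/3, 4]
R4 ← R4 − (4)·R1: [0, 11, 9, -12]
Swap R2 ↔ R3
R4 ← R4 + (3)·R2: [0, 0, 7, 0]
R4 ← R4 + (7/6)·R3: [0, 0, 0, 0]
3 nonzero rows, so rank(M) = 3.
M has 4 columns; by rank–nullity, nullity = 4 − 3 = 1.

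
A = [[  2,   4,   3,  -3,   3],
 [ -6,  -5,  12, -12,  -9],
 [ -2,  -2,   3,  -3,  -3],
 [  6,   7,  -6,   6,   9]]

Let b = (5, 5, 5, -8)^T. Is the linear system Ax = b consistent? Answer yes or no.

Row reduce the augmented matrix [A | b].
R2 ← R2 + (3)·R1: [0, 7, 21, -21, 0, 20]
R3 ← R3 + R1: [0, 2, 6, -6, 0, 10]
R4 ← R4 − (3)·R1: [0, -5, -15, 15, 0, -23]
R3 ← R3 − (2/7)·R2: [0, 0, 0, 0, 0, 30/7]
R4 ← R4 + (5/7)·R2: [0, 0, 0, 0, 0, -61/7]
R4 ← R4 + (61/30)·R3: [0, 0, 0, 0, 0, 0]
The echelon form has 3 nonzero rows; the last pivot sits in the augmented column, so rank(A) = 2 but rank([A|b]) = 3.
Since the ranks differ, the system is inconsistent.

no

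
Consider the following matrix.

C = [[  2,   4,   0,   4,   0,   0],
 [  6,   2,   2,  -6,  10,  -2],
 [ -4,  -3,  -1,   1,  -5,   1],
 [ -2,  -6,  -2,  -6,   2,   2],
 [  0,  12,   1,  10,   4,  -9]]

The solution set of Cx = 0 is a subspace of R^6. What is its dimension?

2

Row reduce to echelon form.
R2 ← R2 − (3)·R1: [0, -10, 2, -18, 10, -2]
R3 ← R3 + (2)·R1: [0, 5, -1, 9, -5, 1]
R4 ← R4 + R1: [0, -2, -2, -2, 2, 2]
R3 ← R3 + (1/2)·R2: [0, 0, 0, 0, 0, 0]
R4 ← R4 − (1/5)·R2: [0, 0, -12/5, 8/5, 0, 12/5]
R5 ← R5 + (6/5)·R2: [0, 0, 17/5, -58/5, 16, -57/5]
Swap R3 ↔ R4
R5 ← R5 + (17/12)·R3: [0, 0, 0, -28/3, 16, -8]
Swap R4 ↔ R5
4 nonzero rows, so rank(C) = 4.
C has 6 columns; by rank–nullity, nullity = 6 − 4 = 2.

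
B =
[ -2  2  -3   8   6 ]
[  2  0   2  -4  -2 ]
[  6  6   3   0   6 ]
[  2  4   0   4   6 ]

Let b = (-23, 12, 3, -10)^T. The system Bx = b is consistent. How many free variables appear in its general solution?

Row reduce the augmented matrix [B | b].
R2 ← R2 + R1: [0, 2, -1, 4, 4, -11]
R3 ← R3 + (3)·R1: [0, 12, -6, 24, 24, -66]
R4 ← R4 + R1: [0, 6, -3, 12, 12, -33]
R3 ← R3 − (6)·R2: [0, 0, 0, 0, 0, 0]
R4 ← R4 − (3)·R2: [0, 0, 0, 0, 0, 0]
The echelon form has 2 nonzero rows, and every pivot lies in the first 5 columns, so rank(B) = rank([B|b]) = 2.
The system is consistent.
Free variables = (unknowns) − (rank) = 5 − 2 = 3.

3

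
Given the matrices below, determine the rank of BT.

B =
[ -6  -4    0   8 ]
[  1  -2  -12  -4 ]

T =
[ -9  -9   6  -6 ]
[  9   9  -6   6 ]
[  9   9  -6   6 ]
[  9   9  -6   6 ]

1

First compute BT:
[[ 90,  90, -60,  60],
 [-171, -171, 114, -114]]
Now row reduce the product.
R2 ← R2 + (19/10)·R1: [0, 0, 0, 0]
1 nonzero row, so rank(BT) = 1.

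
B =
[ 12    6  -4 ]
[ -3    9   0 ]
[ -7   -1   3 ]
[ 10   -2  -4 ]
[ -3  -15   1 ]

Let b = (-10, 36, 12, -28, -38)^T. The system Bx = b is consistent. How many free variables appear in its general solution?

Row reduce the augmented matrix [B | b].
R2 ← R2 + (1/4)·R1: [0, 21/2, -1, 67/2]
R3 ← R3 + (7/12)·R1: [0, 5/2, 2/3, 37/6]
R4 ← R4 − (5/6)·R1: [0, -7, -2/3, -59/3]
R5 ← R5 + (1/4)·R1: [0, -27/2, 0, -81/2]
R3 ← R3 − (5/21)·R2: [0, 0, 19/21, -38/21]
R4 ← R4 + (2/3)·R2: [0, 0, -4/3, 8/3]
R5 ← R5 + (9/7)·R2: [0, 0, -9/7, 18/7]
R4 ← R4 + (28/19)·R3: [0, 0, 0, 0]
R5 ← R5 + (27/19)·R3: [0, 0, 0, 0]
The echelon form has 3 nonzero rows, and every pivot lies in the first 3 columns, so rank(B) = rank([B|b]) = 3.
The system is consistent.
Free variables = (unknowns) − (rank) = 3 − 3 = 0.

0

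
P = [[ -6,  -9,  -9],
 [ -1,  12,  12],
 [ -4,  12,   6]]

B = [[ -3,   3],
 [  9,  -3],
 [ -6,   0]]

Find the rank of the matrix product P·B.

First compute PB:
[[ -9,   9],
 [ 39, -39],
 [ 84, -48]]
Now row reduce the product.
R2 ← R2 + (13/3)·R1: [0, 0]
R3 ← R3 + (28/3)·R1: [0, 36]
Swap R2 ↔ R3
2 nonzero rows, so rank(PB) = 2.

2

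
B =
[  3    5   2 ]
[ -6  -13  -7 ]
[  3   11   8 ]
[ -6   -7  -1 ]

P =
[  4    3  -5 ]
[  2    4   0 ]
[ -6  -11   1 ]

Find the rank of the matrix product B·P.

2

First compute BP:
[[ 10,   7, -13],
 [ -8,   7,  23],
 [-14, -35,  -7],
 [-32, -35,  29]]
Now row reduce the product.
R2 ← R2 + (4/5)·R1: [0, 63/5, 63/5]
R3 ← R3 + (7/5)·R1: [0, -126/5, -126/5]
R4 ← R4 + (16/5)·R1: [0, -63/5, -63/5]
R3 ← R3 + (2)·R2: [0, 0, 0]
R4 ← R4 + R2: [0, 0, 0]
2 nonzero rows, so rank(BP) = 2.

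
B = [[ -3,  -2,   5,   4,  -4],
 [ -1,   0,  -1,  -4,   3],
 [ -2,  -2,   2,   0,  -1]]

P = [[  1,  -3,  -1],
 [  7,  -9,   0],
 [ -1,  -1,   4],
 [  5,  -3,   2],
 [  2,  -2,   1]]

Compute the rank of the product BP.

3

First compute BP:
[[-10,  18,  27],
 [-14,  10,  -8],
 [-20,  24,   9]]
Now row reduce the product.
R2 ← R2 − (7/5)·R1: [0, -76/5, -229/5]
R3 ← R3 − (2)·R1: [0, -12, -45]
R3 ← R3 − (15/19)·R2: [0, 0, -168/19]
3 nonzero rows, so rank(BP) = 3.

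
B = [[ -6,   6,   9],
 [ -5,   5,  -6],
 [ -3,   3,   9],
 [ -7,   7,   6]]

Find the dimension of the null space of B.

Row reduce to echelon form.
R2 ← R2 − (5/6)·R1: [0, 0, -27/2]
R3 ← R3 − (1/2)·R1: [0, 0, 9/2]
R4 ← R4 − (7/6)·R1: [0, 0, -9/2]
R3 ← R3 + (1/3)·R2: [0, 0, 0]
R4 ← R4 − (1/3)·R2: [0, 0, 0]
2 nonzero rows, so rank(B) = 2.
B has 3 columns; by rank–nullity, nullity = 3 − 2 = 1.

1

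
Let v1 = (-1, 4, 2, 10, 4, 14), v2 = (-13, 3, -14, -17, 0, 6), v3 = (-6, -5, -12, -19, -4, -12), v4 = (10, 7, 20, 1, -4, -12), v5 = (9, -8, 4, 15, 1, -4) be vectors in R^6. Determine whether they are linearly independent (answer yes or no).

Form the matrix with these vectors as rows and row reduce.
R2 ← R2 − (13)·R1: [0, -49, -40, -147, -52, -176]
R3 ← R3 − (6)·R1: [0, -29, -24, -79, -28, -96]
R4 ← R4 + (10)·R1: [0, 47, 40, 101, 36, 128]
R5 ← R5 + (9)·R1: [0, 28, 22, 105, 37, 122]
R3 ← R3 − (29/49)·R2: [0, 0, -16/49, 8, 136/49, 400/49]
R4 ← R4 + (47/49)·R2: [0, 0, 80/49, -40, -680/49, -2000/49]
R5 ← R5 + (4/7)·R2: [0, 0, -6/7, 21, 51/7, 150/7]
R4 ← R4 + (5)·R3: [0, 0, 0, 0, 0, 0]
R5 ← R5 − (21/8)·R3: [0, 0, 0, 0, 0, 0]
3 nonzero rows, so the 5 vectors span a space of dimension 3.
Since 3 < 5, the vectors are linearly dependent.

no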